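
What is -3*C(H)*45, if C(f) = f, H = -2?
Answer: 270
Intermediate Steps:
-3*C(H)*45 = -3*(-2)*45 = 6*45 = 270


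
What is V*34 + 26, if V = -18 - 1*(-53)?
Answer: 1216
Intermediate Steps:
V = 35 (V = -18 + 53 = 35)
V*34 + 26 = 35*34 + 26 = 1190 + 26 = 1216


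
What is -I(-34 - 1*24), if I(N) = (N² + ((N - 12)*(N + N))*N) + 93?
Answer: 467503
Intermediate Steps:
I(N) = 93 + N² + 2*N²*(-12 + N) (I(N) = (N² + ((-12 + N)*(2*N))*N) + 93 = (N² + (2*N*(-12 + N))*N) + 93 = (N² + 2*N²*(-12 + N)) + 93 = 93 + N² + 2*N²*(-12 + N))
-I(-34 - 1*24) = -(93 - 23*(-34 - 1*24)² + 2*(-34 - 1*24)³) = -(93 - 23*(-34 - 24)² + 2*(-34 - 24)³) = -(93 - 23*(-58)² + 2*(-58)³) = -(93 - 23*3364 + 2*(-195112)) = -(93 - 77372 - 390224) = -1*(-467503) = 467503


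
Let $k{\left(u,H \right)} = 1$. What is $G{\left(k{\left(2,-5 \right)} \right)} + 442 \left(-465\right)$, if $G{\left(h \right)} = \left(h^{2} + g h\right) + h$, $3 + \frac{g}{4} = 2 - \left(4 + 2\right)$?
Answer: $-205556$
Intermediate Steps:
$g = -28$ ($g = -12 + 4 \left(2 - \left(4 + 2\right)\right) = -12 + 4 \left(2 - 6\right) = -12 + 4 \left(-4\right) = -12 - 16 = -28$)
$G{\left(h \right)} = h^{2} - 27 h$ ($G{\left(h \right)} = \left(h^{2} - 28 h\right) + h = h^{2} - 27 h$)
$G{\left(k{\left(2,-5 \right)} \right)} + 442 \left(-465\right) = 1 \left(-27 + 1\right) + 442 \left(-465\right) = 1 \left(-26\right) - 205530 = -26 - 205530 = -205556$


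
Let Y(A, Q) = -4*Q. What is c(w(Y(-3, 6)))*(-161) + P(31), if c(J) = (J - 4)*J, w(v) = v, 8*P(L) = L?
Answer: -865505/8 ≈ -1.0819e+5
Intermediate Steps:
P(L) = L/8
c(J) = J*(-4 + J) (c(J) = (-4 + J)*J = J*(-4 + J))
c(w(Y(-3, 6)))*(-161) + P(31) = ((-4*6)*(-4 - 4*6))*(-161) + (⅛)*31 = -24*(-4 - 24)*(-161) + 31/8 = -24*(-28)*(-161) + 31/8 = 672*(-161) + 31/8 = -108192 + 31/8 = -865505/8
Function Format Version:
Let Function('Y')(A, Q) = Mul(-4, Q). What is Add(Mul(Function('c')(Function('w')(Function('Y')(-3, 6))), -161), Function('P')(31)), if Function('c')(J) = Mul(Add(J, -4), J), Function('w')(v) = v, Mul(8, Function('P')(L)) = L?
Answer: Rational(-865505, 8) ≈ -1.0819e+5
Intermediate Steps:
Function('P')(L) = Mul(Rational(1, 8), L)
Function('c')(J) = Mul(J, Add(-4, J)) (Function('c')(J) = Mul(Add(-4, J), J) = Mul(J, Add(-4, J)))
Add(Mul(Function('c')(Function('w')(Function('Y')(-3, 6))), -161), Function('P')(31)) = Add(Mul(Mul(Mul(-4, 6), Add(-4, Mul(-4, 6))), -161), Mul(Rational(1, 8), 31)) = Add(Mul(Mul(-24, Add(-4, -24)), -161), Rational(31, 8)) = Add(Mul(Mul(-24, -28), -161), Rational(31, 8)) = Add(Mul(672, -161), Rational(31, 8)) = Add(-108192, Rational(31, 8)) = Rational(-865505, 8)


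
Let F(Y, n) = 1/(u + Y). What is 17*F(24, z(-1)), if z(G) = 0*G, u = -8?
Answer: 17/16 ≈ 1.0625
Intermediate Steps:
z(G) = 0
F(Y, n) = 1/(-8 + Y)
17*F(24, z(-1)) = 17/(-8 + 24) = 17/16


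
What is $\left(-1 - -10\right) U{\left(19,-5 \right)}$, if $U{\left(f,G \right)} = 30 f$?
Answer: $5130$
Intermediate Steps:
$\left(-1 - -10\right) U{\left(19,-5 \right)} = \left(-1 - -10\right) 30 \cdot 19 = \left(-1 + 10\right) 570 = 9 \cdot 570 = 5130$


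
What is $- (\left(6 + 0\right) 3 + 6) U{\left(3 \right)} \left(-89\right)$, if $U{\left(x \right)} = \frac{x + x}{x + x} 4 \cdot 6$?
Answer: $51264$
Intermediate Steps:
$U{\left(x \right)} = 24$ ($U{\left(x \right)} = \frac{2 x}{2 x} 4 \cdot 6 = 2 x \frac{1}{2 x} 4 \cdot 6 = 1 \cdot 4 \cdot 6 = 4 \cdot 6 = 24$)
$- (\left(6 + 0\right) 3 + 6) U{\left(3 \right)} \left(-89\right) = - (\left(6 + 0\right) 3 + 6) 24 \left(-89\right) = - (6 \cdot 3 + 6) 24 \left(-89\right) = - (18 + 6) 24 \left(-89\right) = \left(-1\right) 24 \cdot 24 \left(-89\right) = \left(-24\right) 24 \left(-89\right) = \left(-576\right) \left(-89\right) = 51264$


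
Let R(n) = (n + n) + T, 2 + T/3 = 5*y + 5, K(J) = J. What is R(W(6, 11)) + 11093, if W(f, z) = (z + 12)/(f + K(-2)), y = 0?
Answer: 22227/2 ≈ 11114.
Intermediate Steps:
T = 9 (T = -6 + 3*(5*0 + 5) = -6 + 3*(0 + 5) = -6 + 3*5 = -6 + 15 = 9)
W(f, z) = (12 + z)/(-2 + f) (W(f, z) = (z + 12)/(f - 2) = (12 + z)/(-2 + f))
R(n) = 9 + 2*n (R(n) = (n + n) + 9 = 2*n + 9 = 9 + 2*n)
R(W(6, 11)) + 11093 = (9 + 2*((12 + 11)/(-2 + 6))) + 11093 = (9 + 2*(23/4)) + 11093 = (9 + 23/2) + 11093 = 41/2 + 11093 = 22227/2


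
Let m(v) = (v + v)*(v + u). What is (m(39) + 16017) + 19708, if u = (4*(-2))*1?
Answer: 38143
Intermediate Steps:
u = -8 (u = -8*1 = -8)
m(v) = 2*v*(-8 + v) (m(v) = (v + v)*(v - 8) = (2*v)*(-8 + v) = 2*v*(-8 + v))
(m(39) + 16017) + 19708 = (2*39*(-8 + 39) + 16017) + 19708 = (2*39*31 + 16017) + 19708 = (2418 + 16017) + 19708 = 18435 + 19708 = 38143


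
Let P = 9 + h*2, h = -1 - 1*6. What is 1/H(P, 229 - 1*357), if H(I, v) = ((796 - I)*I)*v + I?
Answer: 1/512635 ≈ 1.9507e-6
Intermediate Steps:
h = -7 (h = -1 - 6 = -7)
P = -5 (P = 9 - 7*2 = 9 - 14 = -5)
H(I, v) = I + I*v*(796 - I) (H(I, v) = (I*(796 - I))*v + I = I*v*(796 - I) + I = I + I*v*(796 - I))
1/H(P, 229 - 1*357) = 1/(-5*(1 + 796*(229 - 1*357) - 1*(-5)*(229 - 1*357))) = 1/(-5*(1 + 796*(229 - 357) - 1*(-5)*(229 - 357))) = 1/(-5*(1 + 796*(-128) - 1*(-5)*(-128))) = 1/(-5*(1 - 101888 - 640)) = 1/(-5*(-102527)) = 1/512635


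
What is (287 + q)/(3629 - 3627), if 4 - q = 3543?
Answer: -1626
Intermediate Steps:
q = -3539 (q = 4 - 1*3543 = 4 - 3543 = -3539)
(287 + q)/(3629 - 3627) = (287 - 3539)/(3629 - 3627) = -3252/2 = -3252*½ = -1626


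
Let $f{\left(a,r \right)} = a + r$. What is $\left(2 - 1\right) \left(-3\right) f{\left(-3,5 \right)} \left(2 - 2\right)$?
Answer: $0$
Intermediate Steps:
$\left(2 - 1\right) \left(-3\right) f{\left(-3,5 \right)} \left(2 - 2\right) = \left(2 - 1\right) \left(-3\right) \left(-3 + 5\right) \left(2 - 2\right) = 1 \left(-3\right) 2 \cdot 0 = \left(-3\right) 2 \cdot 0 = \left(-6\right) 0 = 0$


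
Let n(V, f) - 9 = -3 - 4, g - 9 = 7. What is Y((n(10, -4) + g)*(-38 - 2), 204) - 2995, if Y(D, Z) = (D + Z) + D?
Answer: -4231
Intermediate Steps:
g = 16 (g = 9 + 7 = 16)
n(V, f) = 2 (n(V, f) = 9 + (-3 - 4) = 9 - 7 = 2)
Y(D, Z) = Z + 2*D
Y((n(10, -4) + g)*(-38 - 2), 204) - 2995 = (204 + 2*((2 + 16)*(-38 - 2))) - 2995 = (204 + 2*(18*(-40))) - 2995 = (204 + 2*(-720)) - 2995 = (204 - 1440) - 2995 = -1236 - 2995 = -4231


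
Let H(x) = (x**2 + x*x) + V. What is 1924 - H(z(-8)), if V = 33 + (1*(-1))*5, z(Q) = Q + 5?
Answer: 1878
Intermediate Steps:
z(Q) = 5 + Q
V = 28 (V = 33 - 1*5 = 33 - 5 = 28)
H(x) = 28 + 2*x**2 (H(x) = (x**2 + x*x) + 28 = (x**2 + x**2) + 28 = 2*x**2 + 28 = 28 + 2*x**2)
1924 - H(z(-8)) = 1924 - (28 + 2*(5 - 8)**2) = 1924 - (28 + 2*(-3)**2) = 1924 - (28 + 2*9) = 1924 - (28 + 18) = 1924 - 1*46 = 1924 - 46 = 1878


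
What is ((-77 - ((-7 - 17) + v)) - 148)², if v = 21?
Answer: 49284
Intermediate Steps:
((-77 - ((-7 - 17) + v)) - 148)² = ((-77 - ((-7 - 17) + 21)) - 148)² = ((-77 - (-24 + 21)) - 148)² = ((-77 - 1*(-3)) - 148)² = ((-77 + 3) - 148)² = (-74 - 148)² = (-222)² = 49284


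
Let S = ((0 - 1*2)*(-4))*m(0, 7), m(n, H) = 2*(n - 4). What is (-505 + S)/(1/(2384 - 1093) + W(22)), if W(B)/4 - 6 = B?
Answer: -734579/144593 ≈ -5.0803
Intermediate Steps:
W(B) = 24 + 4*B
m(n, H) = -8 + 2*n (m(n, H) = 2*(-4 + n) = -8 + 2*n)
S = -64 (S = ((0 - 1*2)*(-4))*(-8 + 2*0) = ((0 - 2)*(-4))*(-8 + 0) = -2*(-4)*(-8) = 8*(-8) = -64)
(-505 + S)/(1/(2384 - 1093) + W(22)) = (-505 - 64)/(1/(2384 - 1093) + (24 + 4*22)) = -569/(1/1291 + (24 + 88)) = -569/(1/1291 + 112) = -569/144593/1291 = -569*1291/144593 = -734579/144593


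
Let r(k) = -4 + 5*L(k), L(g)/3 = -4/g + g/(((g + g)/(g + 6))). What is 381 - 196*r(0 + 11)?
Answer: -250315/11 ≈ -22756.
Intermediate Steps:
L(g) = 9 - 12/g + 3*g/2 (L(g) = 3*(-4/g + g/(((g + g)/(g + 6)))) = 3*(-4/g + g/(((2*g)/(6 + g)))) = 3*(-4/g + g/((2*g/(6 + g)))) = 3*(-4/g + g*((6 + g)/(2*g))) = 3*(-4/g + (3 + g/2)) = 3*(3 + g/2 - 4/g) = 9 - 12/g + 3*g/2)
r(k) = 41 - 60/k + 15*k/2 (r(k) = -4 + 5*(9 - 12/k + 3*k/2) = -4 + (45 - 60/k + 15*k/2) = 41 - 60/k + 15*k/2)
381 - 196*r(0 + 11) = 381 - 196*(41 - 60/(0 + 11) + 15*(0 + 11)/2) = 381 - 196*(41 - 60/11 + (15/2)*11) = 381 - 196*(41 - 60*1/11 + 165/2) = 381 - 196*(41 - 60/11 + 165/2) = 381 - 196*2597/22 = 381 - 254506/11 = -250315/11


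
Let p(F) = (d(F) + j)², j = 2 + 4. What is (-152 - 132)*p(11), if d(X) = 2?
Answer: -18176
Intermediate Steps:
j = 6
p(F) = 64 (p(F) = (2 + 6)² = 8² = 64)
(-152 - 132)*p(11) = (-152 - 132)*64 = -284*64 = -18176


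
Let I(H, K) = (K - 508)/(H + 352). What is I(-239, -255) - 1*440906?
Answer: -49823141/113 ≈ -4.4091e+5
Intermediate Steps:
I(H, K) = (-508 + K)/(352 + H)
I(-239, -255) - 1*440906 = (-508 - 255)/(352 - 239) - 1*440906 = -763/113 - 440906 = -49823141/113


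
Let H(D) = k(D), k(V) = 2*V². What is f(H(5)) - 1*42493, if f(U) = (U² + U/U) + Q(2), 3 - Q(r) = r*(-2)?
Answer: -39985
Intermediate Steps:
Q(r) = 3 + 2*r (Q(r) = 3 - r*(-2) = 3 - (-2)*r = 3 + 2*r)
H(D) = 2*D²
f(U) = 8 + U² (f(U) = (U² + U/U) + (3 + 2*2) = (U² + 1) + (3 + 4) = (1 + U²) + 7 = 8 + U²)
f(H(5)) - 1*42493 = (8 + (2*5²)²) - 1*42493 = (8 + (2*25)²) - 42493 = (8 + 50²) - 42493 = (8 + 2500) - 42493 = 2508 - 42493 = -39985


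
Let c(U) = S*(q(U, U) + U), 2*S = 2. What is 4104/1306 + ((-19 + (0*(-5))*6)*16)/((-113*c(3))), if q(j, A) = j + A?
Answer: 2285396/664101 ≈ 3.4413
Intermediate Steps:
q(j, A) = A + j
S = 1 (S = (½)*2 = 1)
c(U) = 3*U (c(U) = 1*((U + U) + U) = 1*(2*U + U) = 1*(3*U) = 3*U)
4104/1306 + ((-19 + (0*(-5))*6)*16)/((-113*c(3))) = 4104/1306 + ((-19 + (0*(-5))*6)*16)/((-339*3)) = 4104*(1/1306) + ((-19 + 0*6)*16)/((-113*9)) = 2052/653 + ((-19 + 0)*16)/(-1017) = 2052/653 - 19*16*(-1/1017) = 2052/653 - 304*(-1/1017) = 2052/653 + 304/1017 = 2285396/664101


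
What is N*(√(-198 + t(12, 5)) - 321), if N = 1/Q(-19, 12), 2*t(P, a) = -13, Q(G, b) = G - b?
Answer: 321/31 - I*√818/62 ≈ 10.355 - 0.4613*I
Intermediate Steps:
t(P, a) = -13/2 (t(P, a) = (½)*(-13) = -13/2)
N = -1/31 (N = 1/(-19 - 1*12) = 1/(-19 - 12) = 1/(-31) = -1/31 ≈ -0.032258)
N*(√(-198 + t(12, 5)) - 321) = -(√(-198 - 13/2) - 321)/31 = -(√(-409/2) - 321)/31 = -(I*√818/2 - 321)/31 = -(-321 + I*√818/2)/31 = 321/31 - I*√818/62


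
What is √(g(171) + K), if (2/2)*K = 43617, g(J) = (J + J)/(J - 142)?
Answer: √36691815/29 ≈ 208.88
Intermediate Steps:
g(J) = 2*J/(-142 + J) (g(J) = (2*J)/(-142 + J) = 2*J/(-142 + J))
K = 43617
√(g(171) + K) = √(2*171/(-142 + 171) + 43617) = √(2*171/29 + 43617) = √(2*171*(1/29) + 43617) = √(342/29 + 43617) = √(1265235/29) = √36691815/29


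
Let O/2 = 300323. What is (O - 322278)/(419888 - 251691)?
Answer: 278368/168197 ≈ 1.6550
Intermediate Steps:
O = 600646 (O = 2*300323 = 600646)
(O - 322278)/(419888 - 251691) = (600646 - 322278)/(419888 - 251691) = 278368/168197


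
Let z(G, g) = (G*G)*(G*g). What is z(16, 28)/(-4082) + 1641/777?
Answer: -13735669/528619 ≈ -25.984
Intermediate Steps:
z(G, g) = g*G³ (z(G, g) = G²*(G*g) = g*G³)
z(16, 28)/(-4082) + 1641/777 = (28*16³)/(-4082) + 1641/777 = (28*4096)*(-1/4082) + 1641*(1/777) = 114688*(-1/4082) + 547/259 = -57344/2041 + 547/259 = -13735669/528619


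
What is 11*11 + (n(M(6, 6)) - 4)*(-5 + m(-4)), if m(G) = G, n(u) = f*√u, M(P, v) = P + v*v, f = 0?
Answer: 157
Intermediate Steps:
M(P, v) = P + v²
n(u) = 0 (n(u) = 0*√u = 0)
11*11 + (n(M(6, 6)) - 4)*(-5 + m(-4)) = 11*11 + (0 - 4)*(-5 - 4) = 121 - 4*(-9) = 121 + 36 = 157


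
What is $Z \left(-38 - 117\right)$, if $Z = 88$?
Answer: $-13640$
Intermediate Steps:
$Z \left(-38 - 117\right) = 88 \left(-38 - 117\right) = 88 \left(-155\right) = -13640$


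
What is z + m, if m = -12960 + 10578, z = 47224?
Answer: 44842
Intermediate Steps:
m = -2382
z + m = 47224 - 2382 = 44842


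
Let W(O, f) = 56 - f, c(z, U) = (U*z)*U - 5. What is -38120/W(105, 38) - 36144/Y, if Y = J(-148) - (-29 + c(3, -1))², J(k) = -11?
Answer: -56176/27 ≈ -2080.6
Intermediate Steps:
c(z, U) = -5 + z*U² (c(z, U) = z*U² - 5 = -5 + z*U²)
Y = -972 (Y = -11 - (-29 + (-5 + 3*(-1)²))² = -11 - (-29 + (-5 + 3*1))² = -11 - (-29 + (-5 + 3))² = -11 - (-29 - 2)² = -11 - 1*(-31)² = -11 - 1*961 = -11 - 961 = -972)
-38120/W(105, 38) - 36144/Y = -38120/(56 - 1*38) - 36144/(-972) = -38120/(56 - 38) - 36144*(-1/972) = -38120/18 + 1004/27 = -38120*1/18 + 1004/27 = -19060/9 + 1004/27 = -56176/27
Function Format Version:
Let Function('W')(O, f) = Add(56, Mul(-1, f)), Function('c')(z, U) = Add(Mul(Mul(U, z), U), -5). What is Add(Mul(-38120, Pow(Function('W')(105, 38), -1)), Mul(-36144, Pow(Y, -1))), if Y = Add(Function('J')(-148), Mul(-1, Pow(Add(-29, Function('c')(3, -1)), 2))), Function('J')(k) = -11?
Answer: Rational(-56176, 27) ≈ -2080.6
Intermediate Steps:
Function('c')(z, U) = Add(-5, Mul(z, Pow(U, 2))) (Function('c')(z, U) = Add(Mul(z, Pow(U, 2)), -5) = Add(-5, Mul(z, Pow(U, 2))))
Y = -972 (Y = Add(-11, Mul(-1, Pow(Add(-29, Add(-5, Mul(3, Pow(-1, 2)))), 2))) = Add(-11, Mul(-1, Pow(Add(-29, Add(-5, Mul(3, 1))), 2))) = Add(-11, Mul(-1, Pow(Add(-29, Add(-5, 3)), 2))) = Add(-11, Mul(-1, Pow(Add(-29, -2), 2))) = Add(-11, Mul(-1, Pow(-31, 2))) = Add(-11, Mul(-1, 961)) = Add(-11, -961) = -972)
Add(Mul(-38120, Pow(Function('W')(105, 38), -1)), Mul(-36144, Pow(Y, -1))) = Add(Mul(-38120, Pow(Add(56, Mul(-1, 38)), -1)), Mul(-36144, Pow(-972, -1))) = Add(Mul(-38120, Pow(Add(56, -38), -1)), Mul(-36144, Rational(-1, 972))) = Add(Mul(-38120, Pow(18, -1)), Rational(1004, 27)) = Add(Mul(-38120, Rational(1, 18)), Rational(1004, 27)) = Add(Rational(-19060, 9), Rational(1004, 27)) = Rational(-56176, 27)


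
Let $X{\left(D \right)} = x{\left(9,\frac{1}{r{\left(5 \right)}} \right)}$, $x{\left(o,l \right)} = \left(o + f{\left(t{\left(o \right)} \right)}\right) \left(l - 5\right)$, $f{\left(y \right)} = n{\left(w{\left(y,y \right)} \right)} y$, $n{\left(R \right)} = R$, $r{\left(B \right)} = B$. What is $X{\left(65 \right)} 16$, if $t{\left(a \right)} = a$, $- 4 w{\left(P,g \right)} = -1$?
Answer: $-864$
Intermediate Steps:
$w{\left(P,g \right)} = \frac{1}{4}$ ($w{\left(P,g \right)} = \left(- \frac{1}{4}\right) \left(-1\right) = \frac{1}{4}$)
$f{\left(y \right)} = \frac{y}{4}$
$x{\left(o,l \right)} = \frac{5 o \left(-5 + l\right)}{4}$ ($x{\left(o,l \right)} = \left(o + \frac{o}{4}\right) \left(l - 5\right) = \frac{5 o}{4} \left(-5 + l\right) = \frac{5 o \left(-5 + l\right)}{4}$)
$X{\left(D \right)} = -54$ ($X{\left(D \right)} = \frac{5}{4} \cdot 9 \left(-5 + \frac{1}{5}\right) = \frac{5}{4} \cdot 9 \left(- \frac{24}{5}\right) = -54$)
$X{\left(65 \right)} 16 = \left(-54\right) 16 = -864$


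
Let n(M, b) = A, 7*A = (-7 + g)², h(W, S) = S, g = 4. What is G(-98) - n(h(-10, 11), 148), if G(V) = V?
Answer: -695/7 ≈ -99.286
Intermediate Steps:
A = 9/7 (A = (-7 + 4)²/7 = (⅐)*(-3)² = (⅐)*9 = 9/7 ≈ 1.2857)
n(M, b) = 9/7
G(-98) - n(h(-10, 11), 148) = -98 - 1*9/7 = -98 - 9/7 = -695/7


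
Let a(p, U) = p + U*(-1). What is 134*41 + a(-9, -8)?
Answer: 5493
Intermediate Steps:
a(p, U) = p - U
134*41 + a(-9, -8) = 134*41 + (-9 - 1*(-8)) = 5494 + (-9 + 8) = 5494 - 1 = 5493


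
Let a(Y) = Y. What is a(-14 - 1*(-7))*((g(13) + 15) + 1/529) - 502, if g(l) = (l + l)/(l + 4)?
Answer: -5555148/8993 ≈ -617.72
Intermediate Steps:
g(l) = 2*l/(4 + l) (g(l) = (2*l)/(4 + l) = 2*l/(4 + l))
a(-14 - 1*(-7))*((g(13) + 15) + 1/529) - 502 = (-14 - 1*(-7))*((2*13/(4 + 13) + 15) + 1/529) - 502 = (-14 + 7)*((2*13/17 + 15) + 1/529) - 502 = -7*((2*13*(1/17) + 15) + 1/529) - 502 = -7*((26/17 + 15) + 1/529) - 502 = -7*(281/17 + 1/529) - 502 = -7*148666/8993 - 502 = -1040662/8993 - 502 = -5555148/8993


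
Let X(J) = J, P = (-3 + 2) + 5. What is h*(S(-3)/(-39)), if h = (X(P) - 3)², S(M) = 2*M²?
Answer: -6/13 ≈ -0.46154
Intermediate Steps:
P = 4 (P = -1 + 5 = 4)
h = 1 (h = (4 - 3)² = 1² = 1)
h*(S(-3)/(-39)) = 1*((2*(-3)²)/(-39)) = 1*((2*9)*(-1/39)) = 1*(18*(-1/39)) = 1*(-6/13) = -6/13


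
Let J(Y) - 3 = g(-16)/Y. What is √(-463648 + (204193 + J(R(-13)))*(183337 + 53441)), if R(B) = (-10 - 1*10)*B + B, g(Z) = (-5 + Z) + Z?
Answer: √8170917011738/13 ≈ 2.1988e+5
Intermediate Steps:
g(Z) = -5 + 2*Z
R(B) = -19*B (R(B) = (-10 - 10)*B + B = -20*B + B = -19*B)
J(Y) = 3 - 37/Y (J(Y) = 3 + (-5 + 2*(-16))/Y = 3 + (-5 - 32)/Y = 3 - 37/Y)
√(-463648 + (204193 + J(R(-13)))*(183337 + 53441)) = √(-463648 + (204193 + (3 - 37/((-19*(-13)))))*(183337 + 53441)) = √(-463648 + (204193 + (3 - 37/247))*236778) = √(-463648 + (204193 + 704/247)*236778) = √(-463648 + (50436375/247)*236778) = √(-463648 + 628538105250/13) = √(628532077826/13) = √8170917011738/13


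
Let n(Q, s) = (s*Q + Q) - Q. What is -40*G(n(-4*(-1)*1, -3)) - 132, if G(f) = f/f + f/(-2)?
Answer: -412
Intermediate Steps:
n(Q, s) = Q*s (n(Q, s) = (Q*s + Q) - Q = (Q + Q*s) - Q = Q*s)
G(f) = 1 - f/2 (G(f) = 1 + f*(-1/2) = 1 - f/2)
-40*G(n(-4*(-1)*1, -3)) - 132 = -40*(1 - -4*(-1)*1*(-3)/2) - 132 = -40*(1 - 4*1*(-3)/2) - 132 = -40*(1 - 2*(-3)) - 132 = -40*(1 - 1/2*(-12)) - 132 = -40*(1 + 6) - 132 = -40*7 - 132 = -280 - 132 = -412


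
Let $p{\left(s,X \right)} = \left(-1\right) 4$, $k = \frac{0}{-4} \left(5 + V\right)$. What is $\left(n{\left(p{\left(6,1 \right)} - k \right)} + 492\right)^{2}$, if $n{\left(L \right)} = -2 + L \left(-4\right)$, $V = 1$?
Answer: $256036$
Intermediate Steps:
$k = 0$ ($k = \frac{0}{-4} \left(5 + 1\right) = 0 \left(- \frac{1}{4}\right) 6 = 0 \cdot 6 = 0$)
$p{\left(s,X \right)} = -4$
$n{\left(L \right)} = -2 - 4 L$
$\left(n{\left(p{\left(6,1 \right)} - k \right)} + 492\right)^{2} = \left(\left(-2 - 4 \left(-4 - 0\right)\right) + 492\right)^{2} = \left(\left(-2 - 4 \left(-4 + 0\right)\right) + 492\right)^{2} = \left(\left(-2 - -16\right) + 492\right)^{2} = \left(\left(-2 + 16\right) + 492\right)^{2} = \left(14 + 492\right)^{2} = 506^{2} = 256036$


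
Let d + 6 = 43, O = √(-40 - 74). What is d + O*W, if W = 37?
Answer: 37 + 37*I*√114 ≈ 37.0 + 395.05*I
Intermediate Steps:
O = I*√114 (O = √(-114) = I*√114 ≈ 10.677*I)
d = 37 (d = -6 + 43 = 37)
d + O*W = 37 + (I*√114)*37 = 37 + 37*I*√114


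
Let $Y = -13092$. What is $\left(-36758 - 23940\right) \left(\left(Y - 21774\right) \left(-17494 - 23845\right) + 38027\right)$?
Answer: $-87487887853498$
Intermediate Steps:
$\left(-36758 - 23940\right) \left(\left(Y - 21774\right) \left(-17494 - 23845\right) + 38027\right) = \left(-36758 - 23940\right) \left(\left(-13092 - 21774\right) \left(-17494 - 23845\right) + 38027\right) = - 60698 \left(\left(-34866\right) \left(-41339\right) + 38027\right) = - 60698 \left(1441325574 + 38027\right) = \left(-60698\right) 1441363601 = -87487887853498$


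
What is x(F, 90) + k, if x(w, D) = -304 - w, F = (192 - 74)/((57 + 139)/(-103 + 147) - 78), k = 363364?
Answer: 293716838/809 ≈ 3.6306e+5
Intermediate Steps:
F = -1298/809 (F = 118/(196/44 - 78) = 118/(196*(1/44) - 78) = 118/(49/11 - 78) = 118/(-809/11) = 118*(-11/809) = -1298/809 ≈ -1.6045)
x(F, 90) + k = (-304 - 1*(-1298/809)) + 363364 = (-304 + 1298/809) + 363364 = -244638/809 + 363364 = 293716838/809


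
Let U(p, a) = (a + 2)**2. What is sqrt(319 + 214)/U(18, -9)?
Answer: sqrt(533)/49 ≈ 0.47116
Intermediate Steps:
U(p, a) = (2 + a)**2
sqrt(319 + 214)/U(18, -9) = sqrt(319 + 214)/((2 - 9)**2) = sqrt(533)/((-7)**2) = sqrt(533)/49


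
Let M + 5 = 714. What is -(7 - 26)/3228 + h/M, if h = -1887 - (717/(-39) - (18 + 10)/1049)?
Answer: -82072011205/31210347324 ≈ -2.6296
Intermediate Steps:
M = 709 (M = -5 + 714 = 709)
h = -25481944/13637 (h = -1887 - (717*(-1/39) - 1*28*(1/1049)) = -1887 - (-239/13 - 28*1/1049) = -1887 - (-239/13 - 28/1049) = -1887 - 1*(-251075/13637) = -1887 + 251075/13637 = -25481944/13637 ≈ -1868.6)
-(7 - 26)/3228 + h/M = -(7 - 26)/3228 - 25481944/13637/709 = -1*(-19)*(1/3228) - 25481944/13637*1/709 = 19*(1/3228) - 25481944/9668633 = 19/3228 - 25481944/9668633 = -82072011205/31210347324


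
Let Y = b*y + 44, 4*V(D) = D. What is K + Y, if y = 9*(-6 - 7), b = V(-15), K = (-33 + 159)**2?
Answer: 65435/4 ≈ 16359.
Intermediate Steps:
K = 15876 (K = 126**2 = 15876)
V(D) = D/4
b = -15/4 (b = (1/4)*(-15) = -15/4 ≈ -3.7500)
y = -117 (y = 9*(-13) = -117)
Y = 1931/4 (Y = -15/4*(-117) + 44 = 1755/4 + 44 = 1931/4 ≈ 482.75)
K + Y = 15876 + 1931/4 = 65435/4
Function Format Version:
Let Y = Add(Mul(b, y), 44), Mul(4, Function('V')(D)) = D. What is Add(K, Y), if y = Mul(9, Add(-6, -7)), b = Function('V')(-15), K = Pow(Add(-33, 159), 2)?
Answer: Rational(65435, 4) ≈ 16359.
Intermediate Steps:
K = 15876 (K = Pow(126, 2) = 15876)
Function('V')(D) = Mul(Rational(1, 4), D)
b = Rational(-15, 4) (b = Mul(Rational(1, 4), -15) = Rational(-15, 4) ≈ -3.7500)
y = -117 (y = Mul(9, -13) = -117)
Y = Rational(1931, 4) (Y = Add(Mul(Rational(-15, 4), -117), 44) = Add(Rational(1755, 4), 44) = Rational(1931, 4) ≈ 482.75)
Add(K, Y) = Add(15876, Rational(1931, 4)) = Rational(65435, 4)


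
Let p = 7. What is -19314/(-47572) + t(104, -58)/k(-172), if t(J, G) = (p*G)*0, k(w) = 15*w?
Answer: 9657/23786 ≈ 0.40599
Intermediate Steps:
t(J, G) = 0 (t(J, G) = (7*G)*0 = 0)
-19314/(-47572) + t(104, -58)/k(-172) = -19314/(-47572) + 0/((15*(-172))) = -19314*(-1/47572) + 0/(-2580) = 9657/23786 + 0*(-1/2580) = 9657/23786 + 0 = 9657/23786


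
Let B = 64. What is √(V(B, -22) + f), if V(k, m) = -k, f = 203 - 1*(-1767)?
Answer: √1906 ≈ 43.658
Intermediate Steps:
f = 1970 (f = 203 + 1767 = 1970)
√(V(B, -22) + f) = √(-1*64 + 1970) = √(-64 + 1970) = √1906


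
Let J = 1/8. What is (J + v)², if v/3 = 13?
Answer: 97969/64 ≈ 1530.8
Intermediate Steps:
J = ⅛ (J = 1*(⅛) = ⅛ ≈ 0.12500)
v = 39 (v = 3*13 = 39)
(J + v)² = (⅛ + 39)² = (313/8)² = 97969/64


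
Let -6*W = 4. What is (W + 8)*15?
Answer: 110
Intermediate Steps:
W = -⅔ (W = -⅙*4 = -⅔ ≈ -0.66667)
(W + 8)*15 = (-⅔ + 8)*15 = (22/3)*15 = 110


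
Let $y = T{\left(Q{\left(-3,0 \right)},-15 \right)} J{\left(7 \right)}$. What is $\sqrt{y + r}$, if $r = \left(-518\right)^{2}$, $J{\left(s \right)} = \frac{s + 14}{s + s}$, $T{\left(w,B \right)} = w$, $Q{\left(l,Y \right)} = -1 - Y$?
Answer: $\frac{\sqrt{1073290}}{2} \approx 518.0$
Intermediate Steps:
$J{\left(s \right)} = \frac{14 + s}{2 s}$
$y = - \frac{3}{2}$ ($y = \left(-1 - 0\right) \frac{14 + 7}{2 \cdot 7} = \left(-1 + 0\right) \frac{1}{2} \cdot \frac{1}{7} \cdot 21 = \left(-1\right) \frac{3}{2} = - \frac{3}{2} \approx -1.5$)
$r = 268324$
$\sqrt{y + r} = \sqrt{- \frac{3}{2} + 268324} = \sqrt{\frac{536645}{2}} = \frac{\sqrt{1073290}}{2}$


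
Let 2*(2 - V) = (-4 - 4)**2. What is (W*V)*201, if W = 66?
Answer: -397980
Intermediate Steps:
V = -30 (V = 2 - (-4 - 4)**2/2 = 2 - 1/2*(-8)**2 = 2 - 1/2*64 = 2 - 32 = -30)
(W*V)*201 = (66*(-30))*201 = -1980*201 = -397980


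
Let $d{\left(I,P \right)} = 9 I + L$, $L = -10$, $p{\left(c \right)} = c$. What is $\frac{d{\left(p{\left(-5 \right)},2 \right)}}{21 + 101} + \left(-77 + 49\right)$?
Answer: $- \frac{3471}{122} \approx -28.451$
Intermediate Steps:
$d{\left(I,P \right)} = -10 + 9 I$ ($d{\left(I,P \right)} = 9 I - 10 = -10 + 9 I$)
$\frac{d{\left(p{\left(-5 \right)},2 \right)}}{21 + 101} + \left(-77 + 49\right) = \frac{-10 + 9 \left(-5\right)}{21 + 101} + \left(-77 + 49\right) = \frac{-10 - 45}{122} - 28 = \left(-55\right) \frac{1}{122} - 28 = - \frac{55}{122} - 28 = - \frac{3471}{122}$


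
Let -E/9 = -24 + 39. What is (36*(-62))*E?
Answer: 301320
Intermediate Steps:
E = -135 (E = -9*(-24 + 39) = -9*15 = -135)
(36*(-62))*E = (36*(-62))*(-135) = -2232*(-135) = 301320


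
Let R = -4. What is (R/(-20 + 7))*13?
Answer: 4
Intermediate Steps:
(R/(-20 + 7))*13 = (-4/(-20 + 7))*13 = (-4/(-13))*13 = -1/13*(-4)*13 = (4/13)*13 = 4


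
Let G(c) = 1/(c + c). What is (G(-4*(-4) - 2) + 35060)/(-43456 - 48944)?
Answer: -327227/862400 ≈ -0.37944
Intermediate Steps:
G(c) = 1/(2*c)
(G(-4*(-4) - 2) + 35060)/(-43456 - 48944) = (1/(2*(-4*(-4) - 2)) + 35060)/(-43456 - 48944) = (1/(2*(16 - 2)) + 35060)/(-92400) = ((½)/14 + 35060)*(-1/92400) = ((½)*(1/14) + 35060)*(-1/92400) = (1/28 + 35060)*(-1/92400) = (981681/28)*(-1/92400) = -327227/862400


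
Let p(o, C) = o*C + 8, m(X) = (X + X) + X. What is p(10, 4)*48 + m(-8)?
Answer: 2280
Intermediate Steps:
m(X) = 3*X (m(X) = 2*X + X = 3*X)
p(o, C) = 8 + C*o (p(o, C) = C*o + 8 = 8 + C*o)
p(10, 4)*48 + m(-8) = (8 + 4*10)*48 + 3*(-8) = (8 + 40)*48 - 24 = 48*48 - 24 = 2304 - 24 = 2280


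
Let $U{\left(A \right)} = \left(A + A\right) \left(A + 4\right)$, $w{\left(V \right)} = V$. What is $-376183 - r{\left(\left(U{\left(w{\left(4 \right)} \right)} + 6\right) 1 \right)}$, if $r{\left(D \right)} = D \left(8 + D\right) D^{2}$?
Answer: $-27130183$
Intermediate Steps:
$U{\left(A \right)} = 2 A \left(4 + A\right)$
$r{\left(D \right)} = D^{3} \left(8 + D\right)$
$-376183 - r{\left(\left(U{\left(w{\left(4 \right)} \right)} + 6\right) 1 \right)} = -376183 - \left(\left(2 \cdot 4 \left(4 + 4\right) + 6\right) 1\right)^{3} \left(8 + \left(2 \cdot 4 \left(4 + 4\right) + 6\right) 1\right) = -376183 - \left(\left(2 \cdot 4 \cdot 8 + 6\right) 1\right)^{3} \left(8 + \left(2 \cdot 4 \cdot 8 + 6\right) 1\right) = -376183 - \left(\left(64 + 6\right) 1\right)^{3} \left(8 + \left(64 + 6\right) 1\right) = -376183 - \left(70 \cdot 1\right)^{3} \left(8 + 70 \cdot 1\right) = -376183 - 70^{3} \left(8 + 70\right) = -376183 - 343000 \cdot 78 = -376183 - 26754000 = -27130183$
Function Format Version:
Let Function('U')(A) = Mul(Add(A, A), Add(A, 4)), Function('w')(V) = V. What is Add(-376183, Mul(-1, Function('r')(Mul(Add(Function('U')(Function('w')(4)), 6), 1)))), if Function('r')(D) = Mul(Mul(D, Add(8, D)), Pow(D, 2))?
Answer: -27130183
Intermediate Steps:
Function('U')(A) = Mul(2, A, Add(4, A)) (Function('U')(A) = Mul(Mul(2, A), Add(4, A)) = Mul(2, A, Add(4, A)))
Function('r')(D) = Mul(Pow(D, 3), Add(8, D))
Add(-376183, Mul(-1, Function('r')(Mul(Add(Function('U')(Function('w')(4)), 6), 1)))) = Add(-376183, Mul(-1, Mul(Pow(Mul(Add(Mul(2, 4, Add(4, 4)), 6), 1), 3), Add(8, Mul(Add(Mul(2, 4, Add(4, 4)), 6), 1))))) = Add(-376183, Mul(-1, Mul(Pow(Mul(Add(Mul(2, 4, 8), 6), 1), 3), Add(8, Mul(Add(Mul(2, 4, 8), 6), 1))))) = Add(-376183, Mul(-1, Mul(Pow(Mul(Add(64, 6), 1), 3), Add(8, Mul(Add(64, 6), 1))))) = Add(-376183, Mul(-1, Mul(Pow(Mul(70, 1), 3), Add(8, Mul(70, 1))))) = Add(-376183, Mul(-1, Mul(Pow(70, 3), Add(8, 70)))) = Add(-376183, Mul(-1, Mul(343000, 78))) = Add(-376183, Mul(-1, 26754000)) = Add(-376183, -26754000) = -27130183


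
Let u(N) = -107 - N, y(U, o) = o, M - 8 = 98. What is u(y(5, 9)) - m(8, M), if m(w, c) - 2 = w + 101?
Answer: -227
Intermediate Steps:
M = 106 (M = 8 + 98 = 106)
m(w, c) = 103 + w (m(w, c) = 2 + (w + 101) = 2 + (101 + w) = 103 + w)
u(y(5, 9)) - m(8, M) = (-107 - 1*9) - (103 + 8) = (-107 - 9) - 1*111 = -116 - 111 = -227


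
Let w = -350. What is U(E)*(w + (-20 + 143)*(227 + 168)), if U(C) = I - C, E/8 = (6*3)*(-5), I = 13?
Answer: 35356255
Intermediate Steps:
E = -720 (E = 8*((6*3)*(-5)) = 8*(18*(-5)) = 8*(-90) = -720)
U(C) = 13 - C
U(E)*(w + (-20 + 143)*(227 + 168)) = (13 - 1*(-720))*(-350 + (-20 + 143)*(227 + 168)) = (13 + 720)*(-350 + 123*395) = 733*(-350 + 48585) = 733*48235 = 35356255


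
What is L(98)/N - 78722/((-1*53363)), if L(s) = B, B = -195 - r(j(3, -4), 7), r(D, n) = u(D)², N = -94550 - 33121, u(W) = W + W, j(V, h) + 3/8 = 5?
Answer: 161047809899/109006521168 ≈ 1.4774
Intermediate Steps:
j(V, h) = 37/8 (j(V, h) = -3/8 + 5 = 37/8)
u(W) = 2*W
N = -127671
r(D, n) = 4*D² (r(D, n) = (2*D)² = 4*D²)
B = -4489/16 (B = -195 - 4*(37/8)² = -195 - 4*1369/64 = -195 - 1*1369/16 = -195 - 1369/16 = -4489/16 ≈ -280.56)
L(s) = -4489/16
L(98)/N - 78722/((-1*53363)) = -4489/16/(-127671) - 78722/((-1*53363)) = -4489/16*(-1/127671) - 78722/(-53363) = 4489/2042736 - 78722*(-1/53363) = 4489/2042736 + 78722/53363 = 161047809899/109006521168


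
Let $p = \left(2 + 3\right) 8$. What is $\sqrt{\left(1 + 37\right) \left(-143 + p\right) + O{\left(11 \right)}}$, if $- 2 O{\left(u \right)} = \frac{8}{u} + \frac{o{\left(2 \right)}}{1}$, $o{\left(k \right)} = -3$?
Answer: $\frac{i \sqrt{1893826}}{22} \approx 62.553 i$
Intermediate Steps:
$O{\left(u \right)} = \frac{3}{2} - \frac{4}{u}$ ($O{\left(u \right)} = - \frac{\frac{8}{u} - \frac{3}{1}}{2} = - \frac{\frac{8}{u} - 3}{2} = - \frac{-3 + \frac{8}{u}}{2} = \frac{3}{2} - \frac{4}{u}$)
$p = 40$ ($p = 5 \cdot 8 = 40$)
$\sqrt{\left(1 + 37\right) \left(-143 + p\right) + O{\left(11 \right)}} = \sqrt{\left(1 + 37\right) \left(-143 + 40\right) + \left(\frac{3}{2} - \frac{4}{11}\right)} = \sqrt{38 \left(-103\right) + \left(\frac{3}{2} - \frac{4}{11}\right)} = \sqrt{-3914 + \left(\frac{3}{2} - \frac{4}{11}\right)} = \sqrt{-3914 + \frac{25}{22}} = \sqrt{- \frac{86083}{22}} = \frac{i \sqrt{1893826}}{22}$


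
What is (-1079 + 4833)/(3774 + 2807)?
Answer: 3754/6581 ≈ 0.57043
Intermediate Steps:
(-1079 + 4833)/(3774 + 2807) = 3754/6581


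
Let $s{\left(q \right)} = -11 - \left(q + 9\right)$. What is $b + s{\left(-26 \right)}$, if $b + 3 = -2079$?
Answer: $-2076$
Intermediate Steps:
$b = -2082$ ($b = -3 - 2079 = -2082$)
$s{\left(q \right)} = -20 - q$ ($s{\left(q \right)} = -11 - \left(9 + q\right) = -20 - q$)
$b + s{\left(-26 \right)} = -2082 - -6 = -2082 + \left(-20 + 26\right) = -2082 + 6 = -2076$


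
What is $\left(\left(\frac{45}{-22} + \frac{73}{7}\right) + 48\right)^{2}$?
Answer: $\frac{75394489}{23716} \approx 3179.1$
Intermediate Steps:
$\left(\left(\frac{45}{-22} + \frac{73}{7}\right) + 48\right)^{2} = \left(\left(45 \left(- \frac{1}{22}\right) + 73 \cdot \frac{1}{7}\right) + 48\right)^{2} = \left(\left(- \frac{45}{22} + \frac{73}{7}\right) + 48\right)^{2} = \left(\frac{1291}{154} + 48\right)^{2} = \left(\frac{8683}{154}\right)^{2} = \frac{75394489}{23716}$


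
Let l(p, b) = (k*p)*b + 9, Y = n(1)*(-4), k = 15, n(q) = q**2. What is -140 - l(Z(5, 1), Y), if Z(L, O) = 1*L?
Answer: 151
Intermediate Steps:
Z(L, O) = L
Y = -4 (Y = 1**2*(-4) = 1*(-4) = -4)
l(p, b) = 9 + 15*b*p (l(p, b) = (15*p)*b + 9 = 15*b*p + 9 = 9 + 15*b*p)
-140 - l(Z(5, 1), Y) = -140 - (9 + 15*(-4)*5) = -140 - (9 - 300) = -140 - 1*(-291) = -140 + 291 = 151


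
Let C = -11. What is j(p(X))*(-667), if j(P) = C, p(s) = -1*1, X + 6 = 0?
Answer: 7337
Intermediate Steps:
X = -6 (X = -6 + 0 = -6)
p(s) = -1
j(P) = -11
j(p(X))*(-667) = -11*(-667) = 7337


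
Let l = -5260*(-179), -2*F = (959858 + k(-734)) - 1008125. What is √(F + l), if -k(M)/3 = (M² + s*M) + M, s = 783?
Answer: √3642494/2 ≈ 954.27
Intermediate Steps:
k(M) = -2352*M - 3*M² (k(M) = -3*((M² + 783*M) + M) = -3*(M² + 784*M) = -2352*M - 3*M²)
F = -61833/2 (F = -((959858 - 3*(-734)*(784 - 734)) - 1008125)/2 = -((959858 - 3*(-734)*50) - 1008125)/2 = -((959858 + 110100) - 1008125)/2 = -(1069958 - 1008125)/2 = -½*61833 = -61833/2 ≈ -30917.)
l = 941540
√(F + l) = √(-61833/2 + 941540) = √(1821247/2) = √3642494/2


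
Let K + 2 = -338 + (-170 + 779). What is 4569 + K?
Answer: 4838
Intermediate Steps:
K = 269 (K = -2 + (-338 + (-170 + 779)) = -2 + (-338 + 609) = -2 + 271 = 269)
4569 + K = 4569 + 269 = 4838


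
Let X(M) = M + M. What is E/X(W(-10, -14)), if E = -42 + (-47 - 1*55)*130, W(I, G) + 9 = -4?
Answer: 6651/13 ≈ 511.62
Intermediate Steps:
W(I, G) = -13 (W(I, G) = -9 - 4 = -13)
X(M) = 2*M
E = -13302 (E = -42 + (-47 - 55)*130 = -42 - 102*130 = -42 - 13260 = -13302)
E/X(W(-10, -14)) = -13302/(2*(-13)) = -13302/(-26) = -13302*(-1/26) = 6651/13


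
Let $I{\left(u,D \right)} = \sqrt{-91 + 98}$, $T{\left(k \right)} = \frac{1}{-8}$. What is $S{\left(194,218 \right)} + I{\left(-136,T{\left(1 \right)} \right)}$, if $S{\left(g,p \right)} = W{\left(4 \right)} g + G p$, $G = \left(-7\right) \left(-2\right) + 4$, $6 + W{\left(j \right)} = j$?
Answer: $3536 + \sqrt{7} \approx 3538.6$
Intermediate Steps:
$W{\left(j \right)} = -6 + j$
$G = 18$ ($G = 14 + 4 = 18$)
$S{\left(g,p \right)} = - 2 g + 18 p$ ($S{\left(g,p \right)} = \left(-6 + 4\right) g + 18 p = - 2 g + 18 p$)
$T{\left(k \right)} = - \frac{1}{8}$
$I{\left(u,D \right)} = \sqrt{7}$
$S{\left(194,218 \right)} + I{\left(-136,T{\left(1 \right)} \right)} = \left(\left(-2\right) 194 + 18 \cdot 218\right) + \sqrt{7} = \left(-388 + 3924\right) + \sqrt{7} = 3536 + \sqrt{7}$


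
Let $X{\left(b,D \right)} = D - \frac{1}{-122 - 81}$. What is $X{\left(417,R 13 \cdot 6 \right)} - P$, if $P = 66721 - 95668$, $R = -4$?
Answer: $\frac{5812906}{203} \approx 28635.0$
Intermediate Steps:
$P = -28947$
$X{\left(b,D \right)} = \frac{1}{203} + D$ ($X{\left(b,D \right)} = D - \frac{1}{-203} = D - - \frac{1}{203} = D + \frac{1}{203} = \frac{1}{203} + D$)
$X{\left(417,R 13 \cdot 6 \right)} - P = \left(\frac{1}{203} + \left(-4\right) 13 \cdot 6\right) - -28947 = \left(\frac{1}{203} - 312\right) + 28947 = - \frac{63335}{203} + 28947 = \frac{5812906}{203}$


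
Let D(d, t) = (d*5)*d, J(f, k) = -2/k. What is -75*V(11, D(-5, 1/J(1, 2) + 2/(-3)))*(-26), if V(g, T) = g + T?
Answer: 265200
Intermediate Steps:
D(d, t) = 5*d² (D(d, t) = (5*d)*d = 5*d²)
V(g, T) = T + g
-75*V(11, D(-5, 1/J(1, 2) + 2/(-3)))*(-26) = -75*(5*(-5)² + 11)*(-26) = -75*(5*25 + 11)*(-26) = -75*(125 + 11)*(-26) = -75*136*(-26) = -10200*(-26) = 265200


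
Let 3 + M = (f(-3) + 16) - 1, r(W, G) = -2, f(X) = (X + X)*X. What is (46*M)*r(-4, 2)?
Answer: -2760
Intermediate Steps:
f(X) = 2*X² (f(X) = (2*X)*X = 2*X²)
M = 30 (M = -3 + ((2*(-3)² + 16) - 1) = -3 + ((2*9 + 16) - 1) = -3 + ((18 + 16) - 1) = -3 + (34 - 1) = -3 + 33 = 30)
(46*M)*r(-4, 2) = (46*30)*(-2) = 1380*(-2) = -2760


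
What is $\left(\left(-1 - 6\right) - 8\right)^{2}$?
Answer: $225$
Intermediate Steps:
$\left(\left(-1 - 6\right) - 8\right)^{2} = \left(-7 - 8\right)^{2} = \left(-15\right)^{2} = 225$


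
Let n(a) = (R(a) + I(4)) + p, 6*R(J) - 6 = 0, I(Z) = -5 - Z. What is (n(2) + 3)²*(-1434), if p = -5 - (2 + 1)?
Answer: -242346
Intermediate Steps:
p = -8 (p = -5 - 1*3 = -5 - 3 = -8)
R(J) = 1 (R(J) = 1 + (⅙)*0 = 1 + 0 = 1)
n(a) = -16 (n(a) = (1 + (-5 - 1*4)) - 8 = (1 + (-5 - 4)) - 8 = (1 - 9) - 8 = -8 - 8 = -16)
(n(2) + 3)²*(-1434) = (-16 + 3)²*(-1434) = (-13)²*(-1434) = 169*(-1434) = -242346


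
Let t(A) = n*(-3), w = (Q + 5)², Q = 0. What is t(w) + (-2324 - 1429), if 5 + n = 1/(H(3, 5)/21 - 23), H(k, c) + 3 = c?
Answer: -1797915/481 ≈ -3737.9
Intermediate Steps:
H(k, c) = -3 + c
n = -2426/481 (n = -5 + 1/((-3 + 5)/21 - 23) = -5 + 1/(2*(1/21) - 23) = -5 + 1/(2/21 - 23) = -5 + 1/(-481/21) = -5 - 21/481 = -2426/481 ≈ -5.0437)
w = 25 (w = (0 + 5)² = 5² = 25)
t(A) = 7278/481 (t(A) = -2426/481*(-3) = 7278/481)
t(w) + (-2324 - 1429) = 7278/481 + (-2324 - 1429) = 7278/481 - 3753 = -1797915/481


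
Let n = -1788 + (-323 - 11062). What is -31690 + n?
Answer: -44863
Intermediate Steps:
n = -13173 (n = -1788 - 11385 = -13173)
-31690 + n = -31690 - 13173 = -44863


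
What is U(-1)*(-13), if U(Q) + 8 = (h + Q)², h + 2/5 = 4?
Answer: 403/25 ≈ 16.120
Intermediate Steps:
h = 18/5 (h = -⅖ + 4 = 18/5 ≈ 3.6000)
U(Q) = -8 + (18/5 + Q)²
U(-1)*(-13) = (-8 + (18 + 5*(-1))²/25)*(-13) = (-8 + (18 - 5)²/25)*(-13) = (-8 + (1/25)*13²)*(-13) = (-8 + (1/25)*169)*(-13) = (-8 + 169/25)*(-13) = -31/25*(-13) = 403/25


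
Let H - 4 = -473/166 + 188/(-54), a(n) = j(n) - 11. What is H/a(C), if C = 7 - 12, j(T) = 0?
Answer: 10447/49302 ≈ 0.21190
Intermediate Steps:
C = -5
a(n) = -11 (a(n) = 0 - 11 = -11)
H = -10447/4482 (H = 4 + (-473/166 + 188/(-54)) = 4 + (-473*1/166 + 188*(-1/54)) = 4 + (-473/166 - 94/27) = 4 - 28375/4482 = -10447/4482 ≈ -2.3309)
H/a(C) = -10447/4482/(-11) = -10447/4482*(-1/11) = 10447/49302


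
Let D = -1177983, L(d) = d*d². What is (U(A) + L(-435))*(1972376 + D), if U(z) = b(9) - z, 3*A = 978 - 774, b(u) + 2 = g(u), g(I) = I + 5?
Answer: -65388816195883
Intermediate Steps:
g(I) = 5 + I
b(u) = 3 + u (b(u) = -2 + (5 + u) = 3 + u)
L(d) = d³
A = 68 (A = (978 - 774)/3 = (⅓)*204 = 68)
U(z) = 12 - z (U(z) = (3 + 9) - z = 12 - z)
(U(A) + L(-435))*(1972376 + D) = ((12 - 1*68) + (-435)³)*(1972376 - 1177983) = ((12 - 68) - 82312875)*794393 = (-56 - 82312875)*794393 = -82312931*794393 = -65388816195883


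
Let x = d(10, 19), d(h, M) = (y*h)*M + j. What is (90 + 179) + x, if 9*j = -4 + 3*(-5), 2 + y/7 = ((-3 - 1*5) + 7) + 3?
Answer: 2402/9 ≈ 266.89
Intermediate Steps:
y = 0 (y = -14 + 7*(((-3 - 1*5) + 7) + 3) = -14 + 7*(((-3 - 5) + 7) + 3) = -14 + 7*((-8 + 7) + 3) = -14 + 7*(-1 + 3) = -14 + 7*2 = -14 + 14 = 0)
j = -19/9 (j = (-4 + 3*(-5))/9 = (-4 - 15)/9 = (⅑)*(-19) = -19/9 ≈ -2.1111)
d(h, M) = -19/9 (d(h, M) = (0*h)*M - 19/9 = 0*M - 19/9 = 0 - 19/9 = -19/9)
x = -19/9 ≈ -2.1111
(90 + 179) + x = (90 + 179) - 19/9 = 269 - 19/9 = 2402/9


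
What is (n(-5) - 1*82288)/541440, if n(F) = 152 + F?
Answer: -82141/541440 ≈ -0.15171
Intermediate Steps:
(n(-5) - 1*82288)/541440 = ((152 - 5) - 1*82288)/541440 = (147 - 82288)*(1/541440) = -82141*1/541440 = -82141/541440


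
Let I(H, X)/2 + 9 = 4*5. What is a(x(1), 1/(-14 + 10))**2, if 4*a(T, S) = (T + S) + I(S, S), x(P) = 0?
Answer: 7569/256 ≈ 29.566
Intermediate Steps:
I(H, X) = 22 (I(H, X) = -18 + 2*(4*5) = -18 + 2*20 = -18 + 40 = 22)
a(T, S) = 11/2 + S/4 + T/4 (a(T, S) = ((T + S) + 22)/4 = ((S + T) + 22)/4 = (22 + S + T)/4 = 11/2 + S/4 + T/4)
a(x(1), 1/(-14 + 10))**2 = (11/2 + 1/(4*(-14 + 10)) + (1/4)*0)**2 = (11/2 + (1/4)/(-4) + 0)**2 = (11/2 + (1/4)*(-1/4) + 0)**2 = (11/2 - 1/16 + 0)**2 = (87/16)**2 = 7569/256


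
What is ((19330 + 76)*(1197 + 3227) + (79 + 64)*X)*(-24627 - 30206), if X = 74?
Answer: -4708110854758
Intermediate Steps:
((19330 + 76)*(1197 + 3227) + (79 + 64)*X)*(-24627 - 30206) = ((19330 + 76)*(1197 + 3227) + (79 + 64)*74)*(-24627 - 30206) = (19406*4424 + 143*74)*(-54833) = (85852144 + 10582)*(-54833) = 85862726*(-54833) = -4708110854758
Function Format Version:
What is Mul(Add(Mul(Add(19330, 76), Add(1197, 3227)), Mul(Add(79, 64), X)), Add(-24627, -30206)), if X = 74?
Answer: -4708110854758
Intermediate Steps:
Mul(Add(Mul(Add(19330, 76), Add(1197, 3227)), Mul(Add(79, 64), X)), Add(-24627, -30206)) = Mul(Add(Mul(Add(19330, 76), Add(1197, 3227)), Mul(Add(79, 64), 74)), Add(-24627, -30206)) = Mul(Add(Mul(19406, 4424), Mul(143, 74)), -54833) = Mul(Add(85852144, 10582), -54833) = Mul(85862726, -54833) = -4708110854758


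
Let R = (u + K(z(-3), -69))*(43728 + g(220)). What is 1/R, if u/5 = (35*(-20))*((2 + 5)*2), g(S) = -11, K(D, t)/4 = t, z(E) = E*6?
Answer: -1/2154198892 ≈ -4.6421e-10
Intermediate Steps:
z(E) = 6*E
K(D, t) = 4*t
u = -49000 (u = 5*((35*(-20))*((2 + 5)*2)) = 5*(-4900*2) = 5*(-700*14) = 5*(-9800) = -49000)
R = -2154198892 (R = (-49000 + 4*(-69))*(43728 - 11) = (-49000 - 276)*43717 = -49276*43717 = -2154198892)
1/R = 1/(-2154198892) = -1/2154198892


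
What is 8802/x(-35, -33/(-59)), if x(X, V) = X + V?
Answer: -259659/1016 ≈ -255.57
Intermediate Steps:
x(X, V) = V + X
8802/x(-35, -33/(-59)) = 8802/(-33/(-59) - 35) = 8802/(-33*(-1/59) - 35) = 8802/(33/59 - 35) = 8802/(-2032/59) = 8802*(-59/2032) = -259659/1016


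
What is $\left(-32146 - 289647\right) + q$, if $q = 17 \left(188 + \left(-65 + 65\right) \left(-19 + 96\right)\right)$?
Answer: $-318597$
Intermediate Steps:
$q = 3196$ ($q = 17 \left(188 + 0 \cdot 77\right) = 17 \left(188 + 0\right) = 17 \cdot 188 = 3196$)
$\left(-32146 - 289647\right) + q = \left(-32146 - 289647\right) + 3196 = -321793 + 3196 = -318597$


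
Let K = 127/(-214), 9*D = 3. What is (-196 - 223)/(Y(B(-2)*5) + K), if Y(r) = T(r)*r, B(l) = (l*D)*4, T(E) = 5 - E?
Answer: 806994/471943 ≈ 1.7099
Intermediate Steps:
D = ⅓ (D = (⅑)*3 = ⅓ ≈ 0.33333)
B(l) = 4*l/3 (B(l) = (l*(⅓))*4 = (l/3)*4 = 4*l/3)
K = -127/214 (K = 127*(-1/214) = -127/214 ≈ -0.59346)
Y(r) = r*(5 - r) (Y(r) = (5 - r)*r = r*(5 - r))
(-196 - 223)/(Y(B(-2)*5) + K) = (-196 - 223)/((((4/3)*(-2))*5)*(5 - (4/3)*(-2)*5) - 127/214) = -419/((-8/3*5)*(5 - (-8)*5/3) - 127/214) = -419/(-40*(5 - 1*(-40/3))/3 - 127/214) = -419/(-40*(5 + 40/3)/3 - 127/214) = -419/(-40/3*55/3 - 127/214) = -419/(-2200/9 - 127/214) = -419/(-471943/1926) = -419*(-1926/471943) = 806994/471943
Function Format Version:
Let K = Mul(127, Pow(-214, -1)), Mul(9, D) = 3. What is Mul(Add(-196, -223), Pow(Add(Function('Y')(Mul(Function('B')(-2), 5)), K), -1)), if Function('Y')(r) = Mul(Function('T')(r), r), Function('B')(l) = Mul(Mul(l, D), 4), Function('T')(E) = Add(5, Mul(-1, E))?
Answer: Rational(806994, 471943) ≈ 1.7099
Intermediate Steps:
D = Rational(1, 3) (D = Mul(Rational(1, 9), 3) = Rational(1, 3) ≈ 0.33333)
Function('B')(l) = Mul(Rational(4, 3), l) (Function('B')(l) = Mul(Mul(l, Rational(1, 3)), 4) = Mul(Mul(Rational(1, 3), l), 4) = Mul(Rational(4, 3), l))
K = Rational(-127, 214) (K = Mul(127, Rational(-1, 214)) = Rational(-127, 214) ≈ -0.59346)
Function('Y')(r) = Mul(r, Add(5, Mul(-1, r))) (Function('Y')(r) = Mul(Add(5, Mul(-1, r)), r) = Mul(r, Add(5, Mul(-1, r))))
Mul(Add(-196, -223), Pow(Add(Function('Y')(Mul(Function('B')(-2), 5)), K), -1)) = Mul(Add(-196, -223), Pow(Add(Mul(Mul(Mul(Rational(4, 3), -2), 5), Add(5, Mul(-1, Mul(Mul(Rational(4, 3), -2), 5)))), Rational(-127, 214)), -1)) = Mul(-419, Pow(Add(Mul(Mul(Rational(-8, 3), 5), Add(5, Mul(-1, Mul(Rational(-8, 3), 5)))), Rational(-127, 214)), -1)) = Mul(-419, Pow(Add(Mul(Rational(-40, 3), Add(5, Mul(-1, Rational(-40, 3)))), Rational(-127, 214)), -1)) = Mul(-419, Pow(Add(Mul(Rational(-40, 3), Add(5, Rational(40, 3))), Rational(-127, 214)), -1)) = Mul(-419, Pow(Add(Mul(Rational(-40, 3), Rational(55, 3)), Rational(-127, 214)), -1)) = Mul(-419, Pow(Add(Rational(-2200, 9), Rational(-127, 214)), -1)) = Mul(-419, Pow(Rational(-471943, 1926), -1)) = Mul(-419, Rational(-1926, 471943)) = Rational(806994, 471943)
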